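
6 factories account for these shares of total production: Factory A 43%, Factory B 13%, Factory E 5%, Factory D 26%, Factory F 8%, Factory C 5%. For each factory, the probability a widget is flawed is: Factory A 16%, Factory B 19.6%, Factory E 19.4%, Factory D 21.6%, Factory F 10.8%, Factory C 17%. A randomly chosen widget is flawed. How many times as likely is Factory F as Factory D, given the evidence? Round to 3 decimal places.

Prior × likelihood for each hypothesis:
  Factory A: 0.43 × 0.16 = 0.0688
  Factory B: 0.13 × 0.196 = 0.02548
  Factory E: 0.05 × 0.194 = 0.0097
  Factory D: 0.26 × 0.216 = 0.05616
  Factory F: 0.08 × 0.108 = 0.00864
  Factory C: 0.05 × 0.17 = 0.0085
Total = 0.17728.
The ratio is 0.00864 / 0.05616 (the normalizer cancels) = 0.154.

0.154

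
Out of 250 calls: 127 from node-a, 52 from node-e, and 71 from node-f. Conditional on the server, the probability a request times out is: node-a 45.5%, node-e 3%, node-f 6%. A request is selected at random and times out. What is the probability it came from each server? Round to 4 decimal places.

Compute prior × likelihood for every hypothesis:
  node-a: 0.508 × 0.455 = 0.23114
  node-e: 0.208 × 0.03 = 0.00624
  node-f: 0.284 × 0.06 = 0.01704
Total = 0.25442.
P(node-a | timeout) = 0.23114/0.25442 ≈ 0.9085
P(node-e | timeout) = 0.00624/0.25442 ≈ 0.0245
P(node-f | timeout) = 0.01704/0.25442 ≈ 0.0670
(Check: 0.9085+0.0245+0.0670 = 1.0000.)

node-a 0.9085, node-e 0.0245, node-f 0.0670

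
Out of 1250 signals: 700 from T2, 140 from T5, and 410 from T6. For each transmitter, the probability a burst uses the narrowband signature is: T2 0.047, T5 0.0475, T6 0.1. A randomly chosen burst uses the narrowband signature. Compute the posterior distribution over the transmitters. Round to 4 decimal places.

T2 0.4084, T5 0.0826, T6 0.5090

By Bayes' rule, posterior ∝ prior × likelihood:
  T2: 0.56 × 0.047 = 0.02632
  T5: 0.112 × 0.0475 = 0.00532
  T6: 0.328 × 0.1 = 0.0328
Total = 0.06444.
P(T2 | narrowband) = 0.02632/0.06444 ≈ 0.4084
P(T5 | narrowband) = 0.00532/0.06444 ≈ 0.0826
P(T6 | narrowband) = 0.0328/0.06444 ≈ 0.5090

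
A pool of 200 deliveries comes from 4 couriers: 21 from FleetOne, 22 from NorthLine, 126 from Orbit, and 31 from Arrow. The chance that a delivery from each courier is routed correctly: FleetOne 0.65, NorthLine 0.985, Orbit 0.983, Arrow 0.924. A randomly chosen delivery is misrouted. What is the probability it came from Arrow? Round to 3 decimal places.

0.193

Taking complements, P(misrouted | each) = FleetOne 0.35, NorthLine 0.015, Orbit 0.017, Arrow 0.076.
Prior × likelihood for each hypothesis:
  FleetOne: 0.105 × 0.35 = 0.03675
  NorthLine: 0.11 × 0.015 = 0.00165
  Orbit: 0.63 × 0.017 = 0.01071
  Arrow: 0.155 × 0.076 = 0.01178
Total = 0.06089.
P(Arrow | evidence) = 0.01178 / 0.06089 ≈ 0.193.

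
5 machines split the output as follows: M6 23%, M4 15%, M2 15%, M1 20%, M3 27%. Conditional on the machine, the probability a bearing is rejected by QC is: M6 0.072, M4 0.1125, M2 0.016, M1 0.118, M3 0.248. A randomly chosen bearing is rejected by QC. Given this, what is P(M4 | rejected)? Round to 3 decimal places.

Unnormalized posteriors (prior × likelihood):
  M6: 0.23 × 0.072 = 0.01656
  M4: 0.15 × 0.1125 = 0.016875
  M2: 0.15 × 0.016 = 0.0024
  M1: 0.2 × 0.118 = 0.0236
  M3: 0.27 × 0.248 = 0.06696
Normalizing constant = 0.126395.
P(M4 | evidence) = 0.016875 / 0.126395 ≈ 0.134.

0.134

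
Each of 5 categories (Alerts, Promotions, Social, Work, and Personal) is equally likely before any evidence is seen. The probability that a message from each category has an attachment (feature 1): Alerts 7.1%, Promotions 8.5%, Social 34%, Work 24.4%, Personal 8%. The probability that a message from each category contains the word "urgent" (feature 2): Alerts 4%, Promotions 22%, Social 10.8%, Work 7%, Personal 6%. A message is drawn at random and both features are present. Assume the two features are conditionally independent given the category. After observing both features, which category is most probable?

Social

With a uniform prior (1/5 each), posterior ∝ likelihood:
  Alerts: 0.071 × 0.04 = 0.00284
  Promotions: 0.085 × 0.22 = 0.0187
  Social: 0.34 × 0.108 = 0.03672
  Work: 0.244 × 0.07 = 0.01708
  Personal: 0.08 × 0.06 = 0.0048
Normalizing constant = 0.08014.
Largest term belongs to Social, so Social is most probable.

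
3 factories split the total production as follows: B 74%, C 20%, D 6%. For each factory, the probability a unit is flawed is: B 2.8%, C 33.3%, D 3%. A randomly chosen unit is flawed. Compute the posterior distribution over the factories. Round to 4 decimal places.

B 0.2325, C 0.7473, D 0.0202

By Bayes' rule, posterior ∝ prior × likelihood:
  B: 0.74 × 0.028 = 0.02072
  C: 0.2 × 0.333 = 0.0666
  D: 0.06 × 0.03 = 0.0018
Sum = 0.08912.
P(B | flawed) = 0.02072/0.08912 ≈ 0.2325
P(C | flawed) = 0.0666/0.08912 ≈ 0.7473
P(D | flawed) = 0.0018/0.08912 ≈ 0.0202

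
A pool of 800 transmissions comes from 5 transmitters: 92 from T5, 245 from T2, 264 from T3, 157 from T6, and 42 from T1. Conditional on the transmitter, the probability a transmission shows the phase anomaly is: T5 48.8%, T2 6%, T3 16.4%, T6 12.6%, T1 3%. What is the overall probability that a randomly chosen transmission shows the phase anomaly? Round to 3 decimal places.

0.155

By Bayes' rule, posterior ∝ prior × likelihood:
  T5: 0.115 × 0.488 = 0.05612
  T2: 0.30625 × 0.06 = 0.018375
  T3: 0.33 × 0.164 = 0.05412
  T6: 0.19625 × 0.126 = 0.0247275
  T1: 0.0525 × 0.03 = 0.001575
P(anomaly) = 0.05612 + 0.018375 + 0.05412 + 0.0247275 + 0.001575 = 0.1549175 → 0.155.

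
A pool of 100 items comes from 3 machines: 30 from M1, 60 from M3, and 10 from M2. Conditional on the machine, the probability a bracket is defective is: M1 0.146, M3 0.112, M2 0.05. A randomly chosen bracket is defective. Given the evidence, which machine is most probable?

M3

By Bayes' rule, posterior ∝ prior × likelihood:
  M1: 0.3 × 0.146 = 0.0438
  M3: 0.6 × 0.112 = 0.0672
  M2: 0.1 × 0.05 = 0.005
Normalizing constant = 0.116.
Largest term belongs to M3, so M3 is most probable.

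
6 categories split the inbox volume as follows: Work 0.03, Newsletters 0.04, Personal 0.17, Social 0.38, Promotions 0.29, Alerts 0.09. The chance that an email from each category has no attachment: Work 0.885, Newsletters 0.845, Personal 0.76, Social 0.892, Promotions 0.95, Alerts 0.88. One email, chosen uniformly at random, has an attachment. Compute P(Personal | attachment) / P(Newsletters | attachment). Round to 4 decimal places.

Taking complements, P(attachment | each) = Work 0.115, Newsletters 0.155, Personal 0.24, Social 0.108, Promotions 0.05, Alerts 0.12.
By Bayes' rule, posterior ∝ prior × likelihood:
  Work: 0.03 × 0.115 = 0.00345
  Newsletters: 0.04 × 0.155 = 0.0062
  Personal: 0.17 × 0.24 = 0.0408
  Social: 0.38 × 0.108 = 0.04104
  Promotions: 0.29 × 0.05 = 0.0145
  Alerts: 0.09 × 0.12 = 0.0108
Normalizing constant = 0.11679.
The ratio is 0.0408 / 0.0062 (the normalizer cancels) = 6.5806.

6.5806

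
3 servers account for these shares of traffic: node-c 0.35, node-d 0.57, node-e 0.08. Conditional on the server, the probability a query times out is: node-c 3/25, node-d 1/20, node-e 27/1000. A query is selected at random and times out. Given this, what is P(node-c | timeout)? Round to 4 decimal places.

0.5780

Prior × likelihood for each hypothesis:
  node-c: 0.35 × 0.12 = 0.042
  node-d: 0.57 × 0.05 = 0.0285
  node-e: 0.08 × 0.027 = 0.00216
Normalizing constant = 0.07266.
P(node-c | evidence) = 0.042 / 0.07266 ≈ 0.5780.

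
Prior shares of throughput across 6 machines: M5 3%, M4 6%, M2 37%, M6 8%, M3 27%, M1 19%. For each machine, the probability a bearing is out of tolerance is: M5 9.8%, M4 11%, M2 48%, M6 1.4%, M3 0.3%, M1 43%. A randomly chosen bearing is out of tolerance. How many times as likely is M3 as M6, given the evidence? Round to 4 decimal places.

0.7232

By Bayes' rule, posterior ∝ prior × likelihood:
  M5: 0.03 × 0.098 = 0.00294
  M4: 0.06 × 0.11 = 0.0066
  M2: 0.37 × 0.48 = 0.1776
  M6: 0.08 × 0.014 = 0.00112
  M3: 0.27 × 0.003 = 0.00081
  M1: 0.19 × 0.43 = 0.0817
Normalizing constant = 0.27077.
The ratio is 0.00081 / 0.00112 (the normalizer cancels) = 0.7232.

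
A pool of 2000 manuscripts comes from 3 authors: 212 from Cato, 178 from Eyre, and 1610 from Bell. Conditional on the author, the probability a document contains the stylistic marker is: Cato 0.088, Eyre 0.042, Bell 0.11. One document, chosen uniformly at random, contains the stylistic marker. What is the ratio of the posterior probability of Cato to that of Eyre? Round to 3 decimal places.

2.495

Unnormalized posteriors (prior × likelihood):
  Cato: 0.106 × 0.088 = 0.009328
  Eyre: 0.089 × 0.042 = 0.003738
  Bell: 0.805 × 0.11 = 0.08855
Total = 0.101616.
The ratio is 0.009328 / 0.003738 (the normalizer cancels) = 2.495.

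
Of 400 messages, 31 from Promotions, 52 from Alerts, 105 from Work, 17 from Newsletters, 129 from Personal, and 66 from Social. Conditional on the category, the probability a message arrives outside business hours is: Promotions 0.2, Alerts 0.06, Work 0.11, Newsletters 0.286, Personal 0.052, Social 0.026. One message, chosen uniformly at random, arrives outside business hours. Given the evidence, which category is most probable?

By Bayes' rule, posterior ∝ prior × likelihood:
  Promotions: 0.0775 × 0.2 = 0.0155
  Alerts: 0.13 × 0.06 = 0.0078
  Work: 0.2625 × 0.11 = 0.028875
  Newsletters: 0.0425 × 0.286 = 0.012155
  Personal: 0.3225 × 0.052 = 0.01677
  Social: 0.165 × 0.026 = 0.00429
Normalizing constant = 0.08539.
Largest term belongs to Work, so Work is most probable.

Work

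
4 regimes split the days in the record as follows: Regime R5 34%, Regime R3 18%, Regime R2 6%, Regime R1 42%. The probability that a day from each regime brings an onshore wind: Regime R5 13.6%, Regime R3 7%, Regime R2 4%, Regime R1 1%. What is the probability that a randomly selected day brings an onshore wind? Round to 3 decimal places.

0.065

By Bayes' rule, posterior ∝ prior × likelihood:
  Regime R5: 0.34 × 0.136 = 0.04624
  Regime R3: 0.18 × 0.07 = 0.0126
  Regime R2: 0.06 × 0.04 = 0.0024
  Regime R1: 0.42 × 0.01 = 0.0042
P(onshore) = 0.04624 + 0.0126 + 0.0024 + 0.0042 = 0.06544 → 0.065.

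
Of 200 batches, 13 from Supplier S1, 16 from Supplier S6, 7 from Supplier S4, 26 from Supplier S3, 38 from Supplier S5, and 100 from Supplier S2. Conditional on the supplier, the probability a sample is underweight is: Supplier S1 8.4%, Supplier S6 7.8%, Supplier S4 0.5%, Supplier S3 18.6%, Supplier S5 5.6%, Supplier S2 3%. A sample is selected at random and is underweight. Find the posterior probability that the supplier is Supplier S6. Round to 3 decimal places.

Prior × likelihood for each hypothesis:
  Supplier S1: 0.065 × 0.084 = 0.00546
  Supplier S6: 0.08 × 0.078 = 0.00624
  Supplier S4: 0.035 × 0.005 = 0.000175
  Supplier S3: 0.13 × 0.186 = 0.02418
  Supplier S5: 0.19 × 0.056 = 0.01064
  Supplier S2: 0.5 × 0.03 = 0.015
Normalizing constant = 0.061695.
P(Supplier S6 | evidence) = 0.00624 / 0.061695 ≈ 0.101.

0.101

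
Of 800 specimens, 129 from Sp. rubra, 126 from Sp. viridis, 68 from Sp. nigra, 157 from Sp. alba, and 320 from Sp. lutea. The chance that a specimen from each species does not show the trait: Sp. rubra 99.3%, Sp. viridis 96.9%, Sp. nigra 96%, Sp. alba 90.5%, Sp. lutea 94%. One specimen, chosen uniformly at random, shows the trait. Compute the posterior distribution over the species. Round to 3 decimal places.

Taking complements, P(trait | each) = Sp. rubra 0.007, Sp. viridis 0.031, Sp. nigra 0.04, Sp. alba 0.095, Sp. lutea 0.06.
Unnormalized posteriors (prior × likelihood):
  Sp. rubra: 0.16125 × 0.007 = 0.00112875
  Sp. viridis: 0.1575 × 0.031 = 0.0048825
  Sp. nigra: 0.085 × 0.04 = 0.0034
  Sp. alba: 0.19625 × 0.095 = 0.01864375
  Sp. lutea: 0.4 × 0.06 = 0.024
Normalizing constant = 0.052055.
P(Sp. rubra | trait) = 0.00112875/0.052055 ≈ 0.022
P(Sp. viridis | trait) = 0.0048825/0.052055 ≈ 0.094
P(Sp. nigra | trait) = 0.0034/0.052055 ≈ 0.065
P(Sp. alba | trait) = 0.01864375/0.052055 ≈ 0.358
P(Sp. lutea | trait) = 0.024/0.052055 ≈ 0.461
(Check: 0.022+0.094+0.065+0.358+0.461 = 1.000.)

Sp. rubra 0.022, Sp. viridis 0.094, Sp. nigra 0.065, Sp. alba 0.358, Sp. lutea 0.461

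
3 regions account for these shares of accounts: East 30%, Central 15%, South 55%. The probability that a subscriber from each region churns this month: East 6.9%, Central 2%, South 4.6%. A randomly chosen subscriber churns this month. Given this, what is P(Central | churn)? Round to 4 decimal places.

0.0612

Unnormalized posteriors (prior × likelihood):
  East: 0.3 × 0.069 = 0.0207
  Central: 0.15 × 0.02 = 0.003
  South: 0.55 × 0.046 = 0.0253
Normalizing constant = 0.049.
P(Central | evidence) = 0.003 / 0.049 ≈ 0.0612.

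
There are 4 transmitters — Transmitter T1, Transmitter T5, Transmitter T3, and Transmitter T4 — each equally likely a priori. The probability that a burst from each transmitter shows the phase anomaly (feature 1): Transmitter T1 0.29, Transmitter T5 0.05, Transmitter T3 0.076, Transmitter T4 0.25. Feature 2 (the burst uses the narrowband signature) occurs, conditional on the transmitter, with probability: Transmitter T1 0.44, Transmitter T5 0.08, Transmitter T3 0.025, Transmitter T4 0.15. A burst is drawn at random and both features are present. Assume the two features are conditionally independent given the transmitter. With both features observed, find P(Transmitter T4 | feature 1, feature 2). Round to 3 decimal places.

0.219

Since the prior is uniform, the posterior is proportional to the likelihood:
  Transmitter T1: 0.29 × 0.44 = 0.1276
  Transmitter T5: 0.05 × 0.08 = 0.004
  Transmitter T3: 0.076 × 0.025 = 0.0019
  Transmitter T4: 0.25 × 0.15 = 0.0375
Total = 0.171.
P(Transmitter T4 | evidence) = 0.0375 / 0.171 ≈ 0.219.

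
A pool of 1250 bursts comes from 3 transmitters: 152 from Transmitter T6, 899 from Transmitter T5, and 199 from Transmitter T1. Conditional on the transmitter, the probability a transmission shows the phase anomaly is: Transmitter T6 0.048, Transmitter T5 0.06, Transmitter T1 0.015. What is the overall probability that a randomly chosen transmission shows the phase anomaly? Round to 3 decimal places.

0.051

By Bayes' rule, posterior ∝ prior × likelihood:
  Transmitter T6: 0.1216 × 0.048 = 0.0058368
  Transmitter T5: 0.7192 × 0.06 = 0.043152
  Transmitter T1: 0.1592 × 0.015 = 0.002388
P(anomaly) = 0.0058368 + 0.043152 + 0.002388 = 0.0513768 → 0.051.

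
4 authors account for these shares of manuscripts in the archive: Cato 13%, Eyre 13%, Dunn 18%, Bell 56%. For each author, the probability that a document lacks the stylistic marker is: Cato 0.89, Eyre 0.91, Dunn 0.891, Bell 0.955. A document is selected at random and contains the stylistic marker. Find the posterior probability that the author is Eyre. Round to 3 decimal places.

0.165

Taking complements, P(marker | each) = Cato 0.11, Eyre 0.09, Dunn 0.109, Bell 0.045.
Compute prior × likelihood for every hypothesis:
  Cato: 0.13 × 0.11 = 0.0143
  Eyre: 0.13 × 0.09 = 0.0117
  Dunn: 0.18 × 0.109 = 0.01962
  Bell: 0.56 × 0.045 = 0.0252
Sum = 0.07082.
P(Eyre | evidence) = 0.0117 / 0.07082 ≈ 0.165.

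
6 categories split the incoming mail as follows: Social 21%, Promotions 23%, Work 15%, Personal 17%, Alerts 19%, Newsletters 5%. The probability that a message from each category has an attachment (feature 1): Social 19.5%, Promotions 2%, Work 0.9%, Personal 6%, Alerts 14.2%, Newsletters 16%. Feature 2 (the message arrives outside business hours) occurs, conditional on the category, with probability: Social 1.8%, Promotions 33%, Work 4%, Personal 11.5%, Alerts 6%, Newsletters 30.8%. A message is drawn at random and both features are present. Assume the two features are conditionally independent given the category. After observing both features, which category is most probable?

Unnormalized posteriors (prior × likelihood):
  Social: 0.21 × 0.195 × 0.018 = 0.0007371
  Promotions: 0.23 × 0.02 × 0.33 = 0.001518
  Work: 0.15 × 0.009 × 0.04 = 0.000054
  Personal: 0.17 × 0.06 × 0.115 = 0.001173
  Alerts: 0.19 × 0.142 × 0.06 = 0.0016188
  Newsletters: 0.05 × 0.16 × 0.308 = 0.002464
Sum = 0.0075649.
Largest term belongs to Newsletters, so Newsletters is most probable.

Newsletters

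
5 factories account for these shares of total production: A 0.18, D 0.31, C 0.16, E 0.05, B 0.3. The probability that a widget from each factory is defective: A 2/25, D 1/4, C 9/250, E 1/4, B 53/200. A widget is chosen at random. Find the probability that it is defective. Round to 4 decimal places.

0.1897

Prior × likelihood for each hypothesis:
  A: 0.18 × 0.08 = 0.0144
  D: 0.31 × 0.25 = 0.0775
  C: 0.16 × 0.036 = 0.00576
  E: 0.05 × 0.25 = 0.0125
  B: 0.3 × 0.265 = 0.0795
P(defective) = 0.0144 + 0.0775 + 0.00576 + 0.0125 + 0.0795 = 0.18966 → 0.1897.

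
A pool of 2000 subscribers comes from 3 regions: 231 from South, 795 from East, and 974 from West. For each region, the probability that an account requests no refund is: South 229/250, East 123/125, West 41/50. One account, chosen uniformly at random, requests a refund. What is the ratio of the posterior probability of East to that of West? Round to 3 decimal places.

0.073

Taking complements, P(refund | each) = South 0.084, East 0.016, West 0.18.
Prior × likelihood for each hypothesis:
  South: 0.1155 × 0.084 = 0.009702
  East: 0.3975 × 0.016 = 0.00636
  West: 0.487 × 0.18 = 0.08766
Total = 0.103722.
The ratio is 0.00636 / 0.08766 (the normalizer cancels) = 0.073.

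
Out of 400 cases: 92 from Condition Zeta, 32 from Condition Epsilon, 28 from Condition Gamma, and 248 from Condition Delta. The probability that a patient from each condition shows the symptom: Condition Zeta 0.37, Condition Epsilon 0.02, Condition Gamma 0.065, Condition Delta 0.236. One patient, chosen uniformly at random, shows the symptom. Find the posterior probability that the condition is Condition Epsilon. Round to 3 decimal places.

0.007

By Bayes' rule, posterior ∝ prior × likelihood:
  Condition Zeta: 0.23 × 0.37 = 0.0851
  Condition Epsilon: 0.08 × 0.02 = 0.0016
  Condition Gamma: 0.07 × 0.065 = 0.00455
  Condition Delta: 0.62 × 0.236 = 0.14632
Sum = 0.23757.
P(Condition Epsilon | evidence) = 0.0016 / 0.23757 ≈ 0.007.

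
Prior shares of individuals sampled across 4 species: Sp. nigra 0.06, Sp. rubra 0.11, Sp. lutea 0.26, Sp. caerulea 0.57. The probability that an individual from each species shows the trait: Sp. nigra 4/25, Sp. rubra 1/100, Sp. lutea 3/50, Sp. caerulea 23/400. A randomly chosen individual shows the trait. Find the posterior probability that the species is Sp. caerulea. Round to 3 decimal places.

By Bayes' rule, posterior ∝ prior × likelihood:
  Sp. nigra: 0.06 × 0.16 = 0.0096
  Sp. rubra: 0.11 × 0.01 = 0.0011
  Sp. lutea: 0.26 × 0.06 = 0.0156
  Sp. caerulea: 0.57 × 0.0575 = 0.032775
Normalizing constant = 0.059075.
P(Sp. caerulea | evidence) = 0.032775 / 0.059075 ≈ 0.555.

0.555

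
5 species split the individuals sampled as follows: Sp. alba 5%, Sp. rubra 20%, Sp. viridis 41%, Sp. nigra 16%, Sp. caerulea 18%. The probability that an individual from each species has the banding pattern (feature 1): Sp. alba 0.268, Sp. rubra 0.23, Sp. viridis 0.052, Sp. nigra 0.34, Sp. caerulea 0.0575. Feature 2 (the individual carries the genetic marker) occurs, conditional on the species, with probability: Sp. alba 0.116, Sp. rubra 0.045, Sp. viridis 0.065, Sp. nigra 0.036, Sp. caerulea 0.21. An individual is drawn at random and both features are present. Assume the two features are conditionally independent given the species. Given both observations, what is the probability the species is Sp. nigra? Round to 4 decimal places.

0.2142

Compute prior × likelihood for every hypothesis:
  Sp. alba: 0.05 × 0.268 × 0.116 = 0.0015544
  Sp. rubra: 0.2 × 0.23 × 0.045 = 0.00207
  Sp. viridis: 0.41 × 0.052 × 0.065 = 0.0013858
  Sp. nigra: 0.16 × 0.34 × 0.036 = 0.0019584
  Sp. caerulea: 0.18 × 0.0575 × 0.21 = 0.0021735
Sum = 0.0091421.
P(Sp. nigra | evidence) = 0.0019584 / 0.0091421 ≈ 0.2142.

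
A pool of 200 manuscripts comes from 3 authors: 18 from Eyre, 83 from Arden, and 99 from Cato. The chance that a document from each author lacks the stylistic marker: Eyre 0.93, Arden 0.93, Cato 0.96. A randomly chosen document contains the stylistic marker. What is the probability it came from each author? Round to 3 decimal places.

Taking complements, P(marker | each) = Eyre 0.07, Arden 0.07, Cato 0.04.
Unnormalized posteriors (prior × likelihood):
  Eyre: 0.09 × 0.07 = 0.0063
  Arden: 0.415 × 0.07 = 0.02905
  Cato: 0.495 × 0.04 = 0.0198
Normalizing constant = 0.05515.
P(Eyre | marker) = 0.0063/0.05515 ≈ 0.114
P(Arden | marker) = 0.02905/0.05515 ≈ 0.527
P(Cato | marker) = 0.0198/0.05515 ≈ 0.359

Eyre 0.114, Arden 0.527, Cato 0.359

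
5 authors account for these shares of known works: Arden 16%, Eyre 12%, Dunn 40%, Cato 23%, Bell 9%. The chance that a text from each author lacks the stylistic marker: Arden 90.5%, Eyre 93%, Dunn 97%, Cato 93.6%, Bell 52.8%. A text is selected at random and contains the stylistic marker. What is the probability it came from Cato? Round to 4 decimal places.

Taking complements, P(marker | each) = Arden 0.095, Eyre 0.07, Dunn 0.03, Cato 0.064, Bell 0.472.
By Bayes' rule, posterior ∝ prior × likelihood:
  Arden: 0.16 × 0.095 = 0.0152
  Eyre: 0.12 × 0.07 = 0.0084
  Dunn: 0.4 × 0.03 = 0.012
  Cato: 0.23 × 0.064 = 0.01472
  Bell: 0.09 × 0.472 = 0.04248
Sum = 0.0928.
P(Cato | evidence) = 0.01472 / 0.0928 ≈ 0.1586.

0.1586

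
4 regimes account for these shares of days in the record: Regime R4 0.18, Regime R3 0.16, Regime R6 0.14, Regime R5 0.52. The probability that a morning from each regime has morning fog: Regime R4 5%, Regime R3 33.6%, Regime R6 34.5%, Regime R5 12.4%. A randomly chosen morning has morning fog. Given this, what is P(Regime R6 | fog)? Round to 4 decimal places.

Compute prior × likelihood for every hypothesis:
  Regime R4: 0.18 × 0.05 = 0.009
  Regime R3: 0.16 × 0.336 = 0.05376
  Regime R6: 0.14 × 0.345 = 0.0483
  Regime R5: 0.52 × 0.124 = 0.06448
Normalizing constant = 0.17554.
P(Regime R6 | evidence) = 0.0483 / 0.17554 ≈ 0.2752.

0.2752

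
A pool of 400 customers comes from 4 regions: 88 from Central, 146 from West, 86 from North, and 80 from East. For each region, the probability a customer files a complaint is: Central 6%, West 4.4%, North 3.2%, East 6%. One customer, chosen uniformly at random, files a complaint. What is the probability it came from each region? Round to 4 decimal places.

By Bayes' rule, posterior ∝ prior × likelihood:
  Central: 0.22 × 0.06 = 0.0132
  West: 0.365 × 0.044 = 0.01606
  North: 0.215 × 0.032 = 0.00688
  East: 0.2 × 0.06 = 0.012
Total = 0.04814.
P(Central | complaint) = 0.0132/0.04814 ≈ 0.2742
P(West | complaint) = 0.01606/0.04814 ≈ 0.3336
P(North | complaint) = 0.00688/0.04814 ≈ 0.1429
P(East | complaint) = 0.012/0.04814 ≈ 0.2493

Central 0.2742, West 0.3336, North 0.1429, East 0.2493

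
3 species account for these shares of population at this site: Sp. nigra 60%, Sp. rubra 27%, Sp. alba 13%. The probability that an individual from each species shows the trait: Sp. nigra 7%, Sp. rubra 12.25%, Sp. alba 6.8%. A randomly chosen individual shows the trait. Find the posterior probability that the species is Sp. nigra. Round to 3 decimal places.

0.501

Prior × likelihood for each hypothesis:
  Sp. nigra: 0.6 × 0.07 = 0.042
  Sp. rubra: 0.27 × 0.1225 = 0.033075
  Sp. alba: 0.13 × 0.068 = 0.00884
Total = 0.083915.
P(Sp. nigra | evidence) = 0.042 / 0.083915 ≈ 0.501.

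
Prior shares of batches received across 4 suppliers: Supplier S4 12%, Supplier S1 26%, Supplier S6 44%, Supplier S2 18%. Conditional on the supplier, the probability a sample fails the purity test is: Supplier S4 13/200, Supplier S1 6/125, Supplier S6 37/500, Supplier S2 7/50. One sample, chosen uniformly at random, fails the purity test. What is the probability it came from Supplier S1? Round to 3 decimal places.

Prior × likelihood for each hypothesis:
  Supplier S4: 0.12 × 0.065 = 0.0078
  Supplier S1: 0.26 × 0.048 = 0.01248
  Supplier S6: 0.44 × 0.074 = 0.03256
  Supplier S2: 0.18 × 0.14 = 0.0252
Normalizing constant = 0.07804.
P(Supplier S1 | evidence) = 0.01248 / 0.07804 ≈ 0.160.

0.160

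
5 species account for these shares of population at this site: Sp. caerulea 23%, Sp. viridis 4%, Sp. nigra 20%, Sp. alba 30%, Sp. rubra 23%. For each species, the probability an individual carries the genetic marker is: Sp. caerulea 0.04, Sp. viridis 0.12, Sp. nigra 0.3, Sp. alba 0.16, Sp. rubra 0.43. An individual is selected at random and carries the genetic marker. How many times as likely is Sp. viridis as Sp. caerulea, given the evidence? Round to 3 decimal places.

0.522

Unnormalized posteriors (prior × likelihood):
  Sp. caerulea: 0.23 × 0.04 = 0.0092
  Sp. viridis: 0.04 × 0.12 = 0.0048
  Sp. nigra: 0.2 × 0.3 = 0.06
  Sp. alba: 0.3 × 0.16 = 0.048
  Sp. rubra: 0.23 × 0.43 = 0.0989
Sum = 0.2209.
The ratio is 0.0048 / 0.0092 (the normalizer cancels) = 0.522.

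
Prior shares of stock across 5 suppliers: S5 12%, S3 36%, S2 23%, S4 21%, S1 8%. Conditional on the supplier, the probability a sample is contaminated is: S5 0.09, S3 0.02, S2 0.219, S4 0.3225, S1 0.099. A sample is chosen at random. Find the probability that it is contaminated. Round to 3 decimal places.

0.144

Compute prior × likelihood for every hypothesis:
  S5: 0.12 × 0.09 = 0.0108
  S3: 0.36 × 0.02 = 0.0072
  S2: 0.23 × 0.219 = 0.05037
  S4: 0.21 × 0.3225 = 0.067725
  S1: 0.08 × 0.099 = 0.00792
P(contaminated) = 0.0108 + 0.0072 + 0.05037 + 0.067725 + 0.00792 = 0.144015 → 0.144.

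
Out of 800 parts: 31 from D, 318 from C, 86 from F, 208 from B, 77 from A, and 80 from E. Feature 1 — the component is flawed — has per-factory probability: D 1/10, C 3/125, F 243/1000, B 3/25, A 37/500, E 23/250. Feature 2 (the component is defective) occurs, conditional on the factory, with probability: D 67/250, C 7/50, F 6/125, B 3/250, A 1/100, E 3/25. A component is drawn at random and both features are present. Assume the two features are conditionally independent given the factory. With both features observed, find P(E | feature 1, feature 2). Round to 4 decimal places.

0.2132

Unnormalized posteriors (prior × likelihood):
  D: 0.03875 × 0.1 × 0.268 = 0.0010385
  C: 0.3975 × 0.024 × 0.14 = 0.0013356
  F: 0.1075 × 0.243 × 0.048 = 0.00125388
  B: 0.26 × 0.12 × 0.012 = 0.0003744
  A: 0.09625 × 0.074 × 0.01 = 0.000071225
  E: 0.1 × 0.092 × 0.12 = 0.001104
Sum = 0.005177605.
P(E | evidence) = 0.001104 / 0.005177605 ≈ 0.2132.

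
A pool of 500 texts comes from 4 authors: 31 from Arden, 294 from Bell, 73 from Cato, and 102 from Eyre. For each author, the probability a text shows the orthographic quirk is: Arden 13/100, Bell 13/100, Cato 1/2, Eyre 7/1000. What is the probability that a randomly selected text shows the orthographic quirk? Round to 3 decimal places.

Unnormalized posteriors (prior × likelihood):
  Arden: 0.062 × 0.13 = 0.00806
  Bell: 0.588 × 0.13 = 0.07644
  Cato: 0.146 × 0.5 = 0.073
  Eyre: 0.204 × 0.007 = 0.001428
P(quirk) = 0.00806 + 0.07644 + 0.073 + 0.001428 = 0.158928 → 0.159.

0.159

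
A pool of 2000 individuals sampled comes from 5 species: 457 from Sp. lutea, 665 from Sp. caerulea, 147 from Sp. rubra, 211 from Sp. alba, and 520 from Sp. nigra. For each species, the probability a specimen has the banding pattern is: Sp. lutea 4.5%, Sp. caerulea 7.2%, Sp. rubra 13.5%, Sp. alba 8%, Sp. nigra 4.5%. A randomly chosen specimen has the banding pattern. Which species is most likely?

Sp. caerulea

Prior × likelihood for each hypothesis:
  Sp. lutea: 0.2285 × 0.045 = 0.0102825
  Sp. caerulea: 0.3325 × 0.072 = 0.02394
  Sp. rubra: 0.0735 × 0.135 = 0.0099225
  Sp. alba: 0.1055 × 0.08 = 0.00844
  Sp. nigra: 0.26 × 0.045 = 0.0117
Sum = 0.064285.
Largest term belongs to Sp. caerulea, so Sp. caerulea is most probable.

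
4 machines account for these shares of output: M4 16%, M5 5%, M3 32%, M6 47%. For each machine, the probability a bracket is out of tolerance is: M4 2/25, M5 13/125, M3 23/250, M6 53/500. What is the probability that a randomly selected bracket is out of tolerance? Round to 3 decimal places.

0.097

By Bayes' rule, posterior ∝ prior × likelihood:
  M4: 0.16 × 0.08 = 0.0128
  M5: 0.05 × 0.104 = 0.0052
  M3: 0.32 × 0.092 = 0.02944
  M6: 0.47 × 0.106 = 0.04982
P(oversize) = 0.0128 + 0.0052 + 0.02944 + 0.04982 = 0.09726 → 0.097.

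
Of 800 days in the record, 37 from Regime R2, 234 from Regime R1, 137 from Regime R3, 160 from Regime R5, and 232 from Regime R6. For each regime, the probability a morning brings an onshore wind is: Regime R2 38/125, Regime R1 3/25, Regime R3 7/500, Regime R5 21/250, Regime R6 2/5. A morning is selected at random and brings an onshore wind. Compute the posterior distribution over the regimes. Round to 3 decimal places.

Regime R2 0.076, Regime R1 0.190, Regime R3 0.013, Regime R5 0.091, Regime R6 0.629

Compute prior × likelihood for every hypothesis:
  Regime R2: 0.04625 × 0.304 = 0.01406
  Regime R1: 0.2925 × 0.12 = 0.0351
  Regime R3: 0.17125 × 0.014 = 0.0023975
  Regime R5: 0.2 × 0.084 = 0.0168
  Regime R6: 0.29 × 0.4 = 0.116
Normalizing constant = 0.1843575.
P(Regime R2 | onshore) = 0.01406/0.1843575 ≈ 0.076
P(Regime R1 | onshore) = 0.0351/0.1843575 ≈ 0.190
P(Regime R3 | onshore) = 0.0023975/0.1843575 ≈ 0.013
P(Regime R5 | onshore) = 0.0168/0.1843575 ≈ 0.091
P(Regime R6 | onshore) = 0.116/0.1843575 ≈ 0.629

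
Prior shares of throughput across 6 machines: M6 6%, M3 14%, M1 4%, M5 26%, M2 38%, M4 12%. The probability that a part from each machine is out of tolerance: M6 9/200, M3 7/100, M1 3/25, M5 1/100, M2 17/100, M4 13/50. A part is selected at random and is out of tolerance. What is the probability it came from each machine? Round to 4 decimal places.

M6 0.0233, M3 0.0847, M1 0.0415, M5 0.0225, M2 0.5583, M4 0.2697

Prior × likelihood for each hypothesis:
  M6: 0.06 × 0.045 = 0.0027
  M3: 0.14 × 0.07 = 0.0098
  M1: 0.04 × 0.12 = 0.0048
  M5: 0.26 × 0.01 = 0.0026
  M2: 0.38 × 0.17 = 0.0646
  M4: 0.12 × 0.26 = 0.0312
Sum = 0.1157.
P(M6 | oversize) = 0.0027/0.1157 ≈ 0.0233
P(M3 | oversize) = 0.0098/0.1157 ≈ 0.0847
P(M1 | oversize) = 0.0048/0.1157 ≈ 0.0415
P(M5 | oversize) = 0.0026/0.1157 ≈ 0.0225
P(M2 | oversize) = 0.0646/0.1157 ≈ 0.5583
P(M4 | oversize) = 0.0312/0.1157 ≈ 0.2697
(Check: 0.0233+0.0847+0.0415+0.0225+0.5583+0.2697 = 1.0000.)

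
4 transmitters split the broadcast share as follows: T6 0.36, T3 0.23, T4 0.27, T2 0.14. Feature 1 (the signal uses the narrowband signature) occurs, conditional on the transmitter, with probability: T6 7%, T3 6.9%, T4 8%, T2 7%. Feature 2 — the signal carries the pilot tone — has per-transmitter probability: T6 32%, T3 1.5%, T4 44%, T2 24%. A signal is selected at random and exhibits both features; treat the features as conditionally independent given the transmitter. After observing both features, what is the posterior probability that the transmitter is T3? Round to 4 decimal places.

0.0118

Unnormalized posteriors (prior × likelihood):
  T6: 0.36 × 0.07 × 0.32 = 0.008064
  T3: 0.23 × 0.069 × 0.015 = 0.00023805
  T4: 0.27 × 0.08 × 0.44 = 0.009504
  T2: 0.14 × 0.07 × 0.24 = 0.002352
Normalizing constant = 0.02015805.
P(T3 | evidence) = 0.00023805 / 0.02015805 ≈ 0.0118.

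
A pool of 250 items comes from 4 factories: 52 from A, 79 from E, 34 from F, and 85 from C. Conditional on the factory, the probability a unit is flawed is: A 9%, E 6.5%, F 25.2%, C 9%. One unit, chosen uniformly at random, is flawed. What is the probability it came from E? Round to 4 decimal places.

Prior × likelihood for each hypothesis:
  A: 0.208 × 0.09 = 0.01872
  E: 0.316 × 0.065 = 0.02054
  F: 0.136 × 0.252 = 0.034272
  C: 0.34 × 0.09 = 0.0306
Sum = 0.104132.
P(E | evidence) = 0.02054 / 0.104132 ≈ 0.1972.

0.1972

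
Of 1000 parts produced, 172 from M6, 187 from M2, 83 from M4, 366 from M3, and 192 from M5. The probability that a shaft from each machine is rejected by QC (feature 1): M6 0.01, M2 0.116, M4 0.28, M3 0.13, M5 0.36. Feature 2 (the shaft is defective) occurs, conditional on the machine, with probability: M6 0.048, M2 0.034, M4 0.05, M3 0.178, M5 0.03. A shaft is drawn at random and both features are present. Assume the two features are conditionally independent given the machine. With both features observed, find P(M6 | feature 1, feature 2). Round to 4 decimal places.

0.0066

By Bayes' rule, posterior ∝ prior × likelihood:
  M6: 0.172 × 0.01 × 0.048 = 0.00008256
  M2: 0.187 × 0.116 × 0.034 = 0.000737528
  M4: 0.083 × 0.28 × 0.05 = 0.001162
  M3: 0.366 × 0.13 × 0.178 = 0.00846924
  M5: 0.192 × 0.36 × 0.03 = 0.0020736
Total = 0.012524928.
P(M6 | evidence) = 0.00008256 / 0.012524928 ≈ 0.0066.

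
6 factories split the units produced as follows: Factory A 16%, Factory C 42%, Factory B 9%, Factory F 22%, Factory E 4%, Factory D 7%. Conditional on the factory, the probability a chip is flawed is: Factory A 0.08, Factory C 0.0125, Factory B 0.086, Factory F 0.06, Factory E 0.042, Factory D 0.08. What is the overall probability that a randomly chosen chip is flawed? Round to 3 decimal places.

Unnormalized posteriors (prior × likelihood):
  Factory A: 0.16 × 0.08 = 0.0128
  Factory C: 0.42 × 0.0125 = 0.00525
  Factory B: 0.09 × 0.086 = 0.00774
  Factory F: 0.22 × 0.06 = 0.0132
  Factory E: 0.04 × 0.042 = 0.00168
  Factory D: 0.07 × 0.08 = 0.0056
P(flawed) = 0.0128 + 0.00525 + 0.00774 + 0.0132 + 0.00168 + 0.0056 = 0.04627 → 0.046.

0.046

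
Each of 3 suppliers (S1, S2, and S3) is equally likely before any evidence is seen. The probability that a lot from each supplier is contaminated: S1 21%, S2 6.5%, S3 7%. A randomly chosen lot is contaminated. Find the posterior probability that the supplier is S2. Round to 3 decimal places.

With a uniform prior (1/3 each), posterior ∝ likelihood:
  S1: 0.21
  S2: 0.065
  S3: 0.07
Normalizing constant = 0.345.
P(S2 | evidence) = 0.065 / 0.345 ≈ 0.188.

0.188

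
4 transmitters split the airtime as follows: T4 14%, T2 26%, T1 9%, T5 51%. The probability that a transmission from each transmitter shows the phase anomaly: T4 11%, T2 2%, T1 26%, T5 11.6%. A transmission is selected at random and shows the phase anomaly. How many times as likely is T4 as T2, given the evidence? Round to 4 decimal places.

Unnormalized posteriors (prior × likelihood):
  T4: 0.14 × 0.11 = 0.0154
  T2: 0.26 × 0.02 = 0.0052
  T1: 0.09 × 0.26 = 0.0234
  T5: 0.51 × 0.116 = 0.05916
Total = 0.10316.
The ratio is 0.0154 / 0.0052 (the normalizer cancels) = 2.9615.

2.9615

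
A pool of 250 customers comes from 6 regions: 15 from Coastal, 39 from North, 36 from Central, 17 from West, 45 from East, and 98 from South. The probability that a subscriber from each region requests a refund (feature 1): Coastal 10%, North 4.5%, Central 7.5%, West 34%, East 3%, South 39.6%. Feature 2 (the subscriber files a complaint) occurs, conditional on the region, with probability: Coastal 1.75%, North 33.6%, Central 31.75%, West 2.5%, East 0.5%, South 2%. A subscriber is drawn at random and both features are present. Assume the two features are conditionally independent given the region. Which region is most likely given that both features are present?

Central

By Bayes' rule, posterior ∝ prior × likelihood:
  Coastal: 0.06 × 0.1 × 0.0175 = 0.000105
  North: 0.156 × 0.045 × 0.336 = 0.00235872
  Central: 0.144 × 0.075 × 0.3175 = 0.003429
  West: 0.068 × 0.34 × 0.025 = 0.000578
  East: 0.18 × 0.03 × 0.005 = 0.000027
  South: 0.392 × 0.396 × 0.02 = 0.00310464
Total = 0.00960236.
Largest term belongs to Central, so Central is most probable.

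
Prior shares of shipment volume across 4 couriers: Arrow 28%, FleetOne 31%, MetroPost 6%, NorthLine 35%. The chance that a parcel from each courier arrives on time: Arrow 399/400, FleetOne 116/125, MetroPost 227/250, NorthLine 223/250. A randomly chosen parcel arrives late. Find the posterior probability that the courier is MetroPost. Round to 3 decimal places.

Taking complements, P(late | each) = Arrow 0.0025, FleetOne 0.072, MetroPost 0.092, NorthLine 0.108.
Prior × likelihood for each hypothesis:
  Arrow: 0.28 × 0.0025 = 0.0007
  FleetOne: 0.31 × 0.072 = 0.02232
  MetroPost: 0.06 × 0.092 = 0.00552
  NorthLine: 0.35 × 0.108 = 0.0378
Total = 0.06634.
P(MetroPost | evidence) = 0.00552 / 0.06634 ≈ 0.083.

0.083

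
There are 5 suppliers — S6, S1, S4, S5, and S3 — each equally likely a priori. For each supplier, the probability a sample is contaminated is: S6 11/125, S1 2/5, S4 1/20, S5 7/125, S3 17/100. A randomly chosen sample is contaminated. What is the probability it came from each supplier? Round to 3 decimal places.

Since the prior is uniform, the posterior is proportional to the likelihood:
  S6: 0.088
  S1: 0.4
  S4: 0.05
  S5: 0.056
  S3: 0.17
Sum = 0.764.
P(S6 | contaminated) = 0.088/0.764 ≈ 0.115
P(S1 | contaminated) = 0.4/0.764 ≈ 0.524
P(S4 | contaminated) = 0.05/0.764 ≈ 0.065
P(S5 | contaminated) = 0.056/0.764 ≈ 0.073
P(S3 | contaminated) = 0.17/0.764 ≈ 0.223
(Check: 0.115+0.524+0.065+0.073+0.223 = 1.000.)

S6 0.115, S1 0.524, S4 0.065, S5 0.073, S3 0.223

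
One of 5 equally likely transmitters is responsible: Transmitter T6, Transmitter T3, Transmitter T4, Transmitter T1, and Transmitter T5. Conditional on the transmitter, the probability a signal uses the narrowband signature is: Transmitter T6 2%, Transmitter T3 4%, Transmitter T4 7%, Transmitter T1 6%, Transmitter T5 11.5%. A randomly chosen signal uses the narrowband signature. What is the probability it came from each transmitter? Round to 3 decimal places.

With a uniform prior (1/5 each), posterior ∝ likelihood:
  Transmitter T6: 0.02
  Transmitter T3: 0.04
  Transmitter T4: 0.07
  Transmitter T1: 0.06
  Transmitter T5: 0.115
Sum = 0.305.
P(Transmitter T6 | narrowband) = 0.02/0.305 ≈ 0.066
P(Transmitter T3 | narrowband) = 0.04/0.305 ≈ 0.131
P(Transmitter T4 | narrowband) = 0.07/0.305 ≈ 0.230
P(Transmitter T1 | narrowband) = 0.06/0.305 ≈ 0.197
P(Transmitter T5 | narrowband) = 0.115/0.305 ≈ 0.377

Transmitter T6 0.066, Transmitter T3 0.131, Transmitter T4 0.230, Transmitter T1 0.197, Transmitter T5 0.377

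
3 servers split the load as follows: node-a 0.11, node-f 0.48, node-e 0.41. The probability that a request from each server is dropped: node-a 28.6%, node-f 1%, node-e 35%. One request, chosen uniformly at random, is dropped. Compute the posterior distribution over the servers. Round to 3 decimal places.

node-a 0.175, node-f 0.027, node-e 0.798

Unnormalized posteriors (prior × likelihood):
  node-a: 0.11 × 0.286 = 0.03146
  node-f: 0.48 × 0.01 = 0.0048
  node-e: 0.41 × 0.35 = 0.1435
Total = 0.17976.
P(node-a | dropped) = 0.03146/0.17976 ≈ 0.175
P(node-f | dropped) = 0.0048/0.17976 ≈ 0.027
P(node-e | dropped) = 0.1435/0.17976 ≈ 0.798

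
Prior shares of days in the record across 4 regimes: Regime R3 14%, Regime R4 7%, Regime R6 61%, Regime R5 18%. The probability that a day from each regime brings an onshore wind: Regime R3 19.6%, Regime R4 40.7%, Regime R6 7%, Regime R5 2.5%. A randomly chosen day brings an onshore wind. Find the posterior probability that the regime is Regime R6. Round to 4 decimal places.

0.4140

By Bayes' rule, posterior ∝ prior × likelihood:
  Regime R3: 0.14 × 0.196 = 0.02744
  Regime R4: 0.07 × 0.407 = 0.02849
  Regime R6: 0.61 × 0.07 = 0.0427
  Regime R5: 0.18 × 0.025 = 0.0045
Total = 0.10313.
P(Regime R6 | evidence) = 0.0427 / 0.10313 ≈ 0.4140.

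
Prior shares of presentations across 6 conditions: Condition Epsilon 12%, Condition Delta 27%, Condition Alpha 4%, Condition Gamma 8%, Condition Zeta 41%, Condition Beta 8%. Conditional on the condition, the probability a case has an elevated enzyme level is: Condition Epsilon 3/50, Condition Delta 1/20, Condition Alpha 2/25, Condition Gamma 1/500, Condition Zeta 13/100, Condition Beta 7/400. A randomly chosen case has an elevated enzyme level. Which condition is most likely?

Condition Zeta

Unnormalized posteriors (prior × likelihood):
  Condition Epsilon: 0.12 × 0.06 = 0.0072
  Condition Delta: 0.27 × 0.05 = 0.0135
  Condition Alpha: 0.04 × 0.08 = 0.0032
  Condition Gamma: 0.08 × 0.002 = 0.00016
  Condition Zeta: 0.41 × 0.13 = 0.0533
  Condition Beta: 0.08 × 0.0175 = 0.0014
Total = 0.07876.
Largest term belongs to Condition Zeta, so Condition Zeta is most probable.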